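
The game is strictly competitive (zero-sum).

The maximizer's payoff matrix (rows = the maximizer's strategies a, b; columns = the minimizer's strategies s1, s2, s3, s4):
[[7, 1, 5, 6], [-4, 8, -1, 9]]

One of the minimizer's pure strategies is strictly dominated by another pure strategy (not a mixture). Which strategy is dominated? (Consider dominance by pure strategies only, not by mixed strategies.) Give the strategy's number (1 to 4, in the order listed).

4

The minimizer prefers columns that give the maximizer less. Compare s4 with s2: 1 < 6, 8 < 9.
So s2 strictly dominates s4 for the minimizer; s4 is strictly dominated.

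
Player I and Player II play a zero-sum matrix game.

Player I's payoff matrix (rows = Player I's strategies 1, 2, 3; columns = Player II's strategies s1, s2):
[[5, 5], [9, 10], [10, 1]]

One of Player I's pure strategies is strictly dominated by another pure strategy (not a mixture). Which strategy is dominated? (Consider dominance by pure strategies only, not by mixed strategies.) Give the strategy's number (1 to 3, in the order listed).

1

Compare 1 with 2: 9 > 5, 10 > 5.
So 2 strictly dominates 1 for Player I; 1 is strictly dominated.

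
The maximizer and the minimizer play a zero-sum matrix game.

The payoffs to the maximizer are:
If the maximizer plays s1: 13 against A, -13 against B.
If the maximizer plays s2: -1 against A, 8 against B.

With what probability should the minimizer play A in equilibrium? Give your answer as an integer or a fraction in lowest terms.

Row minima are -13 and -1, so the maximizer's maximin is -1; column maxima are 13 and 8, so the minimizer's minimax is 8. These differ, so the equilibrium is in mixed strategies.
Let the minimizer play A with probability q. The maximizer is indifferent when 13q − 13(1−q) = −q + 8(1−q), giving q = 3/5.

3/5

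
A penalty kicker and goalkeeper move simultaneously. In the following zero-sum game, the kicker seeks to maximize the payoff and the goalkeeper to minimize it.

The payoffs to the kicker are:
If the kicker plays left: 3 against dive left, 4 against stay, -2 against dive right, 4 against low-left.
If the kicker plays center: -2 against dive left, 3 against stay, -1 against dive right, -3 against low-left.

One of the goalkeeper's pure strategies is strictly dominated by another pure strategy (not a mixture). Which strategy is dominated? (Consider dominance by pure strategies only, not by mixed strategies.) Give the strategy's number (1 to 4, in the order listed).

The goalkeeper prefers columns that give the kicker less. Compare stay with dive left: 3 < 4, -2 < 3.
So dive left strictly dominates stay for the goalkeeper; stay is strictly dominated.

2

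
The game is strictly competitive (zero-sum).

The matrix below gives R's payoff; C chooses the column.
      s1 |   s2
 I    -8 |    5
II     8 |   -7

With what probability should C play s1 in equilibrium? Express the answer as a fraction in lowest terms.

Row minima are -8 and -7, so R's maximin is -7; column maxima are 8 and 5, so C's minimax is 5. These differ, so the equilibrium is in mixed strategies.
Let C play s1 with probability q. R is indifferent when −8q + 5(1−q) = 8q − 7(1−q), giving q = 3/7.

3/7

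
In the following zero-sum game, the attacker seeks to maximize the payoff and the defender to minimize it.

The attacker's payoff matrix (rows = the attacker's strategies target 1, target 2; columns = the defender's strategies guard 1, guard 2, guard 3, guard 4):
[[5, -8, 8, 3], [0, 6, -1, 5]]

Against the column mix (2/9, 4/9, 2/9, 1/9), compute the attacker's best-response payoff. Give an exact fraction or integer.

3

target 1: (5)·(2/9) + (-8)·(4/9) + (8)·(2/9) + (3)·(1/9) = -1/3.
target 2: (0)·(2/9) + (6)·(4/9) + (-1)·(2/9) + (5)·(1/9) = 3.
The best pure response is target 2 with expected payoff 3.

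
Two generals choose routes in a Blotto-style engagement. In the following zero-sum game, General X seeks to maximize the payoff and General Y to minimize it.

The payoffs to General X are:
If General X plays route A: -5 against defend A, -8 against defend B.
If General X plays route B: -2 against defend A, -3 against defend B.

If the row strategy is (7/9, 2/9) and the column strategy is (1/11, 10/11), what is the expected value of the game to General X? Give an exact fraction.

Against (1/11, 10/11), each row's expected payoff is route A: -85/11; route B: -32/11.
Taking the (7/9, 2/9)-weighted average: (7/9)·(-85/11) + (2/9)·(-32/11) = -659/99.

-659/99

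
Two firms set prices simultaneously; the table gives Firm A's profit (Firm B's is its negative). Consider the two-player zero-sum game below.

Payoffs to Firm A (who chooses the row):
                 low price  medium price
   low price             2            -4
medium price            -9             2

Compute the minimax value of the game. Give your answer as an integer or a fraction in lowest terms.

Row minima are -4 and -9, so Firm A's maximin is -4; column maxima are 2 and 2, so Firm B's minimax is 2. These differ, so the equilibrium is in mixed strategies.
Let Firm A play low price with probability p. Firm B is indifferent when 2p − 9(1−p) = −4p + 2(1−p), giving p = 11/17.
Let Firm B play low price with probability q. Firm A is indifferent when 2q − 4(1−q) = −9q + 2(1−q), giving q = 6/17.
The value is 2·(6/17) + (-4)·(11/17) = -32/17.

-32/17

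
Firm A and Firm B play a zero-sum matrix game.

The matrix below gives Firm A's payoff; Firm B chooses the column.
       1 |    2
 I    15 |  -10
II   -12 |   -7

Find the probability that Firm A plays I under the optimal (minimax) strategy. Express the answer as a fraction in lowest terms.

Row minima are -10 and -12, so Firm A's maximin is -10; column maxima are 15 and -7, so Firm B's minimax is -7. These differ, so the equilibrium is in mixed strategies.
Let Firm A play I with probability p. Firm B is indifferent when 15p − 12(1−p) = −10p − 7(1−p), giving p = 1/6.

1/6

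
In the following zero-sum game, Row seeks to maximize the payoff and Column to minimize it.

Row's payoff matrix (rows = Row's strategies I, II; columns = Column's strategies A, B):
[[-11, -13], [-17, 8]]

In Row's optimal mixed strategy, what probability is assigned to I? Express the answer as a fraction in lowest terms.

Row minima are -13 and -17, so Row's maximin is -13; column maxima are -11 and 8, so Column's minimax is -11. These differ, so the equilibrium is in mixed strategies.
Let Row play I with probability p. Column is indifferent when −11p − 17(1−p) = −13p + 8(1−p), giving p = 25/27.

25/27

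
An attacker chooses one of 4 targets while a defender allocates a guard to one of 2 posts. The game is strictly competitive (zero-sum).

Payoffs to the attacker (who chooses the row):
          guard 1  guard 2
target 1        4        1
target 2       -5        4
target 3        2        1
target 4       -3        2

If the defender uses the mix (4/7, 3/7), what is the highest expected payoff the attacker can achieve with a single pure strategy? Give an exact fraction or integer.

19/7

target 1: (4)·(4/7) + (1)·(3/7) = 19/7.
target 2: (-5)·(4/7) + (4)·(3/7) = -8/7.
target 3: (2)·(4/7) + (1)·(3/7) = 11/7.
target 4: (-3)·(4/7) + (2)·(3/7) = -6/7.
The best pure response is target 1 with expected payoff 19/7.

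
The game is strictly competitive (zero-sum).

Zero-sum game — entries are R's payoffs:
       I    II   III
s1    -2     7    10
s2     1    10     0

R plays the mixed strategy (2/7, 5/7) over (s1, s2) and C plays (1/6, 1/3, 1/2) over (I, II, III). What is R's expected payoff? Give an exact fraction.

Against (1/6, 1/3, 1/2), each row's expected payoff is s1: 7; s2: 7/2.
Taking the (2/7, 5/7)-weighted average: (2/7)·(7) + (5/7)·(7/2) = 9/2.

9/2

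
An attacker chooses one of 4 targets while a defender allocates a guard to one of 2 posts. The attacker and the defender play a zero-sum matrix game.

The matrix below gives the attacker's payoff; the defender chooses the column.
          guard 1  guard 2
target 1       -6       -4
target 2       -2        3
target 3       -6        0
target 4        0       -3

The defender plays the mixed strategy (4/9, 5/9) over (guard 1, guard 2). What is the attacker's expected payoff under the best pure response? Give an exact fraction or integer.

7/9

target 1: (-6)·(4/9) + (-4)·(5/9) = -44/9.
target 2: (-2)·(4/9) + (3)·(5/9) = 7/9.
target 3: (-6)·(4/9) + (0)·(5/9) = -8/3.
target 4: (0)·(4/9) + (-3)·(5/9) = -5/3.
The best pure response is target 2 with expected payoff 7/9.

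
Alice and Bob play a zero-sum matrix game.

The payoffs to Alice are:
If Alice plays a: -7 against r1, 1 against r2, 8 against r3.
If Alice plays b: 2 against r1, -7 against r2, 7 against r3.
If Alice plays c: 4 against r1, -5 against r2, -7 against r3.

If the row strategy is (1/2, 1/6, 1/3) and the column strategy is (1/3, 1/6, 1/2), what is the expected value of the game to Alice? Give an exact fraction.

Against (1/3, 1/6, 1/2), each row's expected payoff is a: 11/6; b: 3; c: -3.
Taking the (1/2, 1/6, 1/3)-weighted average: (1/2)·(11/6) + (1/6)·(3) + (1/3)·(-3) = 5/12.

5/12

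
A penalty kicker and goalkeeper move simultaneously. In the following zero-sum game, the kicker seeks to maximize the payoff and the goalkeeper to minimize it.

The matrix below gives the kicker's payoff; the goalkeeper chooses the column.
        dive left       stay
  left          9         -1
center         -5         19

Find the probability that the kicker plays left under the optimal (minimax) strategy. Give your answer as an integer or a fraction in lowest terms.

12/17

Row minima are -1 and -5, so the kicker's maximin is -1; column maxima are 9 and 19, so the goalkeeper's minimax is 9. These differ, so the equilibrium is in mixed strategies.
Let the kicker play left with probability p. The goalkeeper is indifferent when 9p − 5(1−p) = −p + 19(1−p), giving p = 12/17.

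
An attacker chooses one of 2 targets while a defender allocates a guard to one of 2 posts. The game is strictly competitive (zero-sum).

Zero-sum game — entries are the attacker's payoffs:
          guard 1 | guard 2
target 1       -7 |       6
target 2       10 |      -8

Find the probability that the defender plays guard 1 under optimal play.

14/31

Row minima are -7 and -8, so the attacker's maximin is -7; column maxima are 10 and 6, so the defender's minimax is 6. These differ, so the equilibrium is in mixed strategies.
Let the defender play guard 1 with probability q. The attacker is indifferent when −7q + 6(1−q) = 10q − 8(1−q), giving q = 14/31.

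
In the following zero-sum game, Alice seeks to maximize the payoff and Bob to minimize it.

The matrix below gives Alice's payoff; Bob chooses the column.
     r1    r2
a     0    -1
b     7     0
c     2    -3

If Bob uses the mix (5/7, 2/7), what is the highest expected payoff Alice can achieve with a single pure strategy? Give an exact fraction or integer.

5

a: (0)·(5/7) + (-1)·(2/7) = -2/7.
b: (7)·(5/7) + (0)·(2/7) = 5.
c: (2)·(5/7) + (-3)·(2/7) = 4/7.
The best pure response is b with expected payoff 5.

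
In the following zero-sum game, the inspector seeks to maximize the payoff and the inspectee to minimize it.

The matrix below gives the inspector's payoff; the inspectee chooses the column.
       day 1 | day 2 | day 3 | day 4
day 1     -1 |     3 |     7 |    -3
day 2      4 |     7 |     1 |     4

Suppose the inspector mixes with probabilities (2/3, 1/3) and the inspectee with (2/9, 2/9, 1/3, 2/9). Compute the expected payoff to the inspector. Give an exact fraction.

71/27

Against (2/9, 2/9, 1/3, 2/9), each row's expected payoff is day 1: 19/9; day 2: 11/3.
Taking the (2/3, 1/3)-weighted average: (2/3)·(19/9) + (1/3)·(11/3) = 71/27.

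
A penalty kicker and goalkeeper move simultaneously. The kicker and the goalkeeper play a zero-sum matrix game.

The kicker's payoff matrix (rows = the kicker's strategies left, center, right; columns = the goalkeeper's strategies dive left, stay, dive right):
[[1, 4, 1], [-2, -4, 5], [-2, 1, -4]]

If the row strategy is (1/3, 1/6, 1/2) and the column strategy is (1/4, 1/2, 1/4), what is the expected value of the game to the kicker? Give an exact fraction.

Against (1/4, 1/2, 1/4), each row's expected payoff is left: 5/2; center: -5/4; right: -1.
Taking the (1/3, 1/6, 1/2)-weighted average: (1/3)·(5/2) + (1/6)·(-5/4) + (1/2)·(-1) = 1/8.

1/8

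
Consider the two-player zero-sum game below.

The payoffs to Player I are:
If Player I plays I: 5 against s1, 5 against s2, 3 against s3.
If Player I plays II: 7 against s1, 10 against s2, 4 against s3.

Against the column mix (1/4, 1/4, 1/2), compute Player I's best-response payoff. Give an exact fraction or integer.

I: (5)·(1/4) + (5)·(1/4) + (3)·(1/2) = 4.
II: (7)·(1/4) + (10)·(1/4) + (4)·(1/2) = 25/4.
The best pure response is II with expected payoff 25/4.

25/4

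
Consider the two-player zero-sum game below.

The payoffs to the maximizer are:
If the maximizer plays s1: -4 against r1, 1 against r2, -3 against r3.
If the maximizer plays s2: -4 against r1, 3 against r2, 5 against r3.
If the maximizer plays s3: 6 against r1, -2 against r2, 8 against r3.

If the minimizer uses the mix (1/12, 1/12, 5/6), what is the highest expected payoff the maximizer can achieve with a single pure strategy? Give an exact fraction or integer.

7

s1: (-4)·(1/12) + (1)·(1/12) + (-3)·(5/6) = -11/4.
s2: (-4)·(1/12) + (3)·(1/12) + (5)·(5/6) = 49/12.
s3: (6)·(1/12) + (-2)·(1/12) + (8)·(5/6) = 7.
The best pure response is s3 with expected payoff 7.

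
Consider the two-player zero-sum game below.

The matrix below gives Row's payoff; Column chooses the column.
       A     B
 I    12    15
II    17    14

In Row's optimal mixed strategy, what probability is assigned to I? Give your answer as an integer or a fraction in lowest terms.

1/2

Row minima are 12 and 14, so Row's maximin is 14; column maxima are 17 and 15, so Column's minimax is 15. These differ, so the equilibrium is in mixed strategies.
Let Row play I with probability p. Column is indifferent when 12p + 17(1−p) = 15p + 14(1−p), giving p = 1/2.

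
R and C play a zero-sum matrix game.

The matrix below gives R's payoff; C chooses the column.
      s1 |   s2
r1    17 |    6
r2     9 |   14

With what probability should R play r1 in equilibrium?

5/16

Row minima are 6 and 9, so R's maximin is 9; column maxima are 17 and 14, so C's minimax is 14. These differ, so the equilibrium is in mixed strategies.
Let R play r1 with probability p. C is indifferent when 17p + 9(1−p) = 6p + 14(1−p), giving p = 5/16.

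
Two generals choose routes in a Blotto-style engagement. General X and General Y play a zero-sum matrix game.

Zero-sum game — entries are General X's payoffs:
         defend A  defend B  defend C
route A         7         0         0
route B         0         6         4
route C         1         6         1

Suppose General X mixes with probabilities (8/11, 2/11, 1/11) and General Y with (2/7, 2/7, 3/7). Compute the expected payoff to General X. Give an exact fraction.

177/77

Against (2/7, 2/7, 3/7), each row's expected payoff is route A: 2; route B: 24/7; route C: 17/7.
Taking the (8/11, 2/11, 1/11)-weighted average: (8/11)·(2) + (2/11)·(24/7) + (1/11)·(17/7) = 177/77.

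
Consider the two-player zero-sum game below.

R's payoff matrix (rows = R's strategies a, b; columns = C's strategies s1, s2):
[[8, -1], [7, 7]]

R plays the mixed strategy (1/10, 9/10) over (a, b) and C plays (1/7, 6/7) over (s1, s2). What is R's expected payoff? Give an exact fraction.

443/70

Against (1/7, 6/7), each row's expected payoff is a: 2/7; b: 7.
Taking the (1/10, 9/10)-weighted average: (1/10)·(2/7) + (9/10)·(7) = 443/70.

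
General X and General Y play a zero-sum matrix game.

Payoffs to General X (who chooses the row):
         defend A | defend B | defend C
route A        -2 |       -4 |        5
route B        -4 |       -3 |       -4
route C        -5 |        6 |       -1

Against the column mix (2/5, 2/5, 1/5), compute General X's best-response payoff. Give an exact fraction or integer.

route A: (-2)·(2/5) + (-4)·(2/5) + (5)·(1/5) = -7/5.
route B: (-4)·(2/5) + (-3)·(2/5) + (-4)·(1/5) = -18/5.
route C: (-5)·(2/5) + (6)·(2/5) + (-1)·(1/5) = 1/5.
The best pure response is route C with expected payoff 1/5.

1/5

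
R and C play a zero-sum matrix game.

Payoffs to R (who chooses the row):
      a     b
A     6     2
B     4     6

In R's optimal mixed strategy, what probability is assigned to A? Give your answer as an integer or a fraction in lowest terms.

1/3

Row minima are 2 and 4, so R's maximin is 4; column maxima are 6 and 6, so C's minimax is 6. These differ, so the equilibrium is in mixed strategies.
Let R play A with probability p. C is indifferent when 6p + 4(1−p) = 2p + 6(1−p), giving p = 1/3.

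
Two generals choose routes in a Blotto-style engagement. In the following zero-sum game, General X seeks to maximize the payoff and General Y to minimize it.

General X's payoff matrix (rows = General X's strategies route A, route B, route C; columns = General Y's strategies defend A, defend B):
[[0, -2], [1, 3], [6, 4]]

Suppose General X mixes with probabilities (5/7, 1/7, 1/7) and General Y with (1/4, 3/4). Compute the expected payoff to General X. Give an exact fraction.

Against (1/4, 3/4), each row's expected payoff is route A: -3/2; route B: 5/2; route C: 9/2.
Taking the (5/7, 1/7, 1/7)-weighted average: (5/7)·(-3/2) + (1/7)·(5/2) + (1/7)·(9/2) = -1/14.

-1/14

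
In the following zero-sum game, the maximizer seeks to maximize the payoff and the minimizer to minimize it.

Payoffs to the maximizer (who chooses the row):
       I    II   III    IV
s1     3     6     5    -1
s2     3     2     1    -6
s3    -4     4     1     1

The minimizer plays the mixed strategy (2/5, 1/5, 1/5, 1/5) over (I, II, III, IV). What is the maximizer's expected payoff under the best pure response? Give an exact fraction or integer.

16/5

s1: (3)·(2/5) + (6)·(1/5) + (5)·(1/5) + (-1)·(1/5) = 16/5.
s2: (3)·(2/5) + (2)·(1/5) + (1)·(1/5) + (-6)·(1/5) = 3/5.
s3: (-4)·(2/5) + (4)·(1/5) + (1)·(1/5) + (1)·(1/5) = -2/5.
The best pure response is s1 with expected payoff 16/5.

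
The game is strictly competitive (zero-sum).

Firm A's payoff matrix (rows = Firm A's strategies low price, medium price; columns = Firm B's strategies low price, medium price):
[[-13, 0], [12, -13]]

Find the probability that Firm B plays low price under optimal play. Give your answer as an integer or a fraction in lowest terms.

Row minima are -13 and -13, so Firm A's maximin is -13; column maxima are 12 and 0, so Firm B's minimax is 0. These differ, so the equilibrium is in mixed strategies.
Let Firm B play low price with probability q. Firm A is indifferent when −13q = 12q − 13(1−q), giving q = 13/38.

13/38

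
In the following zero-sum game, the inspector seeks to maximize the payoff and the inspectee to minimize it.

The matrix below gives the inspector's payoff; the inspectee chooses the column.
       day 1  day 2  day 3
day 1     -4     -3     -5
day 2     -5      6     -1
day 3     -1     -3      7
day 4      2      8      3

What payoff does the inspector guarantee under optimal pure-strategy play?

Row minima: -5, -5, -3, 2 → the inspector's maximin is 2.
Column maxima: 2, 8, 7 → the inspectee's minimax is 2.
They coincide at (day 4, day 1), so the value is 2.

2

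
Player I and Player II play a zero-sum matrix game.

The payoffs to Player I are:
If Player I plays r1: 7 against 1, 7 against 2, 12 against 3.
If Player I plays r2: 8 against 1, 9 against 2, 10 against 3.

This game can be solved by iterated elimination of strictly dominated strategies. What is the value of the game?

8

Column 3 is strictly dominated by 1 for Player II (7<12, 8<10); eliminate 3.
Row r1 is strictly dominated by row r2 (8>7, 9>7); eliminate r1.
Column 2 is strictly dominated by 1 for Player II (8<9); eliminate 2.
Only (r2, 1) remains, with payoff 8.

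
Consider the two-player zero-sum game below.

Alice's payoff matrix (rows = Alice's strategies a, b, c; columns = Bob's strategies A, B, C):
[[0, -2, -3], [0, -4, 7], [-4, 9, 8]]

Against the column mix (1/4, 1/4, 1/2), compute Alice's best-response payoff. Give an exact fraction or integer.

a: (0)·(1/4) + (-2)·(1/4) + (-3)·(1/2) = -2.
b: (0)·(1/4) + (-4)·(1/4) + (7)·(1/2) = 5/2.
c: (-4)·(1/4) + (9)·(1/4) + (8)·(1/2) = 21/4.
The best pure response is c with expected payoff 21/4.

21/4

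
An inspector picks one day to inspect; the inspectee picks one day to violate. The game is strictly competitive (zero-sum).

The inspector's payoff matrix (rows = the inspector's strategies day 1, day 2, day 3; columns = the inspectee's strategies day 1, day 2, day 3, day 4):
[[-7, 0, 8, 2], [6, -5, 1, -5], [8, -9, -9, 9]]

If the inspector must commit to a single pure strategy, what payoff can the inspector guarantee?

-5

The worst-case payoff for each row is day 1: -7, day 2: -5, day 3: -9.
The best of these is -5.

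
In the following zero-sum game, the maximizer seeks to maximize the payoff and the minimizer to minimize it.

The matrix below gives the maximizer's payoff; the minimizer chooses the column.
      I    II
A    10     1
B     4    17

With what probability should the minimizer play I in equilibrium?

8/11

Row minima are 1 and 4, so the maximizer's maximin is 4; column maxima are 10 and 17, so the minimizer's minimax is 10. These differ, so the equilibrium is in mixed strategies.
Let the minimizer play I with probability q. The maximizer is indifferent when 10q + (1−q) = 4q + 17(1−q), giving q = 8/11.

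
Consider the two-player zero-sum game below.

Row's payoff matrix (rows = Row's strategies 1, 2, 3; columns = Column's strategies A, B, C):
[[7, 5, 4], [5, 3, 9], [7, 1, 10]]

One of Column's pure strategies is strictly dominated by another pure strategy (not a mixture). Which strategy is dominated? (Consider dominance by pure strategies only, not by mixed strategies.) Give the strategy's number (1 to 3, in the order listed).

Column prefers columns that give Row less. Compare A with B: 5 < 7, 3 < 5, 1 < 7.
So B strictly dominates A for Column; A is strictly dominated.

1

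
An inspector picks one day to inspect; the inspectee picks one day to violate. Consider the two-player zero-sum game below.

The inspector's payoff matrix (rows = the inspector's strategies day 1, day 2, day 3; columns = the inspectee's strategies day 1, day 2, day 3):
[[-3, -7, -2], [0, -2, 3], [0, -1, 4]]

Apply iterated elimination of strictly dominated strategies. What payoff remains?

Column day 1 is strictly dominated by day 2 for the inspectee (-7<-3, -2<0, -1<0); eliminate day 1.
Row day 1 is strictly dominated by row day 2 (-2>-7, 3>-2); eliminate day 1.
Row day 2 is strictly dominated by row day 3 (-1>-2, 4>3); eliminate day 2.
Column day 3 is strictly dominated by day 2 for the inspectee (-1<4); eliminate day 3.
Only (day 3, day 2) remains, with payoff -1.

-1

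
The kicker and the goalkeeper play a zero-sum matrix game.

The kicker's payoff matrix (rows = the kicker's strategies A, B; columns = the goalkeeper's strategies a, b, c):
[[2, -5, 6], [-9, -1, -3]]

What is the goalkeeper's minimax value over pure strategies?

-1

The worst case (largest entry) in each column is a: 2, b: -1, c: 6.
The best (smallest) of these is -1.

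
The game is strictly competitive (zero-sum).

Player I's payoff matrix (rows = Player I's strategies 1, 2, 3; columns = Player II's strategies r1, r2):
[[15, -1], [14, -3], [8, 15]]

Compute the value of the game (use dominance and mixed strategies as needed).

233/23

Row 2 is strictly dominated by row 1, so Player I never plays it.
The remaining 2×2 game on (1, 3) × (r1, r2) has no saddle point. Let Player I play 1 with probability p; indifference gives 15p + 8(1−p) = −p + 15(1−p), so p = 7/23.
Similarly Player II's optimal q on r1 is 16/23, and the value is 15·(16/23) + (-1)·(7/23) = 233/23.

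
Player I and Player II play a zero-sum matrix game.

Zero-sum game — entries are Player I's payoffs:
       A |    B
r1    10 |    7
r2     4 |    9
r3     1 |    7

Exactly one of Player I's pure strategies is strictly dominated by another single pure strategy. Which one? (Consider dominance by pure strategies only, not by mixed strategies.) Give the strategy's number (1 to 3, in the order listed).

3

Compare r3 with r2: 4 > 1, 9 > 7.
So r2 strictly dominates r3 for Player I; r3 is strictly dominated.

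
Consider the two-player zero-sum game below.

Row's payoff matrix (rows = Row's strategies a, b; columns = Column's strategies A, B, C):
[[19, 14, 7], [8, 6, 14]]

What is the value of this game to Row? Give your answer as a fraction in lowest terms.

154/15

Column A is strictly dominated by B for Column (it gives Row more in every row).
The remaining 2×2 game on (a, b) × (B, C) has no saddle point. Let Row play a with probability p; indifference gives 14p + 6(1−p) = 7p + 14(1−p), so p = 8/15.
Similarly Column's optimal q on B is 7/15, and the value is 14·(7/15) + (7)·(8/15) = 154/15.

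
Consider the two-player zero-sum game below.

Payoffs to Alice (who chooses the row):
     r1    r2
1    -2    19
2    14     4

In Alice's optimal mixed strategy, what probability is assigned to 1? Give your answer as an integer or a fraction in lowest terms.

10/31

Row minima are -2 and 4, so Alice's maximin is 4; column maxima are 14 and 19, so Bob's minimax is 14. These differ, so the equilibrium is in mixed strategies.
Let Alice play 1 with probability p. Bob is indifferent when −2p + 14(1−p) = 19p + 4(1−p), giving p = 10/31.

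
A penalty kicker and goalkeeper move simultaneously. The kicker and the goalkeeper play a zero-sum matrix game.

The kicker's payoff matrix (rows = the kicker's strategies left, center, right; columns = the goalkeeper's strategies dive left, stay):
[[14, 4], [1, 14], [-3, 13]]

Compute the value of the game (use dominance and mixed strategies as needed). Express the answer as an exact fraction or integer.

Row right is strictly dominated by row center, so the kicker never plays it.
The remaining 2×2 game on (left, center) × (dive left, stay) has no saddle point. Let the kicker play left with probability p; indifference gives 14p + (1−p) = 4p + 14(1−p), so p = 13/23.
Similarly the goalkeeper's optimal q on dive left is 10/23, and the value is 14·(10/23) + (4)·(13/23) = 192/23.

192/23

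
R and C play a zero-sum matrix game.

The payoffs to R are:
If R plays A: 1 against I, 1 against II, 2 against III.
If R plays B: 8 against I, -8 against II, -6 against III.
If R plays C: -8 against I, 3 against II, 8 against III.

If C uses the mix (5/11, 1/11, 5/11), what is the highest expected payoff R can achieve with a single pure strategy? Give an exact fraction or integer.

A: (1)·(5/11) + (1)·(1/11) + (2)·(5/11) = 16/11.
B: (8)·(5/11) + (-8)·(1/11) + (-6)·(5/11) = 2/11.
C: (-8)·(5/11) + (3)·(1/11) + (8)·(5/11) = 3/11.
The best pure response is A with expected payoff 16/11.

16/11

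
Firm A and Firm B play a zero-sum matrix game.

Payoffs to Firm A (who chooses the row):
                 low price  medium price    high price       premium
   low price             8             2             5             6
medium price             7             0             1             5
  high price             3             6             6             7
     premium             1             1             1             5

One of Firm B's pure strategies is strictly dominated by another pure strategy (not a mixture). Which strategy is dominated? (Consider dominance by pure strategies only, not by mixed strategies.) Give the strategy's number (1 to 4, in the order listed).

Firm B prefers columns that give Firm A less. Compare premium with medium price: 2 < 6, 0 < 5, 6 < 7, 1 < 5.
So medium price strictly dominates premium for Firm B; premium is strictly dominated.

4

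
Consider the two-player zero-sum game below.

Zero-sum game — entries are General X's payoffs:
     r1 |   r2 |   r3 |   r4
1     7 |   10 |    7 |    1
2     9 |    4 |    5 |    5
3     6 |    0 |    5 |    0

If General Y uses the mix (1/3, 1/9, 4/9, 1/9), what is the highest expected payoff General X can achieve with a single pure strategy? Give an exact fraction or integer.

1: (7)·(1/3) + (10)·(1/9) + (7)·(4/9) + (1)·(1/9) = 20/3.
2: (9)·(1/3) + (4)·(1/9) + (5)·(4/9) + (5)·(1/9) = 56/9.
3: (6)·(1/3) + (0)·(1/9) + (5)·(4/9) + (0)·(1/9) = 38/9.
The best pure response is 1 with expected payoff 20/3.

20/3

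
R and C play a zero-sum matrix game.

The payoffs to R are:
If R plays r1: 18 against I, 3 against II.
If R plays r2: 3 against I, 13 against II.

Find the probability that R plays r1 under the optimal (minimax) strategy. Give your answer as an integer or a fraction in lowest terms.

Row minima are 3 and 3, so R's maximin is 3; column maxima are 18 and 13, so C's minimax is 13. These differ, so the equilibrium is in mixed strategies.
Let R play r1 with probability p. C is indifferent when 18p + 3(1−p) = 3p + 13(1−p), giving p = 2/5.

2/5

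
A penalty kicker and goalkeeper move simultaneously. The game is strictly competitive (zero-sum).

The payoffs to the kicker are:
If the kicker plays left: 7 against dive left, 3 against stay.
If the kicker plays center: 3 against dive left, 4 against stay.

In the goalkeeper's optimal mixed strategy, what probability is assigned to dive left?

1/5

Row minima are 3 and 3, so the kicker's maximin is 3; column maxima are 7 and 4, so the goalkeeper's minimax is 4. These differ, so the equilibrium is in mixed strategies.
Let the goalkeeper play dive left with probability q. The kicker is indifferent when 7q + 3(1−q) = 3q + 4(1−q), giving q = 1/5.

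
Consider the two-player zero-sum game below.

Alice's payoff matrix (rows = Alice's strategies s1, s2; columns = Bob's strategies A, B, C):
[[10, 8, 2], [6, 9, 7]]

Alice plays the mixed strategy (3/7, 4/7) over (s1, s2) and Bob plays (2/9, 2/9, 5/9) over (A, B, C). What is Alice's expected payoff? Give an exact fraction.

398/63

Against (2/9, 2/9, 5/9), each row's expected payoff is s1: 46/9; s2: 65/9.
Taking the (3/7, 4/7)-weighted average: (3/7)·(46/9) + (4/7)·(65/9) = 398/63.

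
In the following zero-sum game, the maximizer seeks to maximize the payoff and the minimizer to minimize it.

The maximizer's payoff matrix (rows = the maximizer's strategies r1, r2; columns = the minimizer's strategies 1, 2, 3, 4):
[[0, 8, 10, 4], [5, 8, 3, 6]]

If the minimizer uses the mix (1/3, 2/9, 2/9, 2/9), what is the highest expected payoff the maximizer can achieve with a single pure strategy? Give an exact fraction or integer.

r1: (0)·(1/3) + (8)·(2/9) + (10)·(2/9) + (4)·(2/9) = 44/9.
r2: (5)·(1/3) + (8)·(2/9) + (3)·(2/9) + (6)·(2/9) = 49/9.
The best pure response is r2 with expected payoff 49/9.

49/9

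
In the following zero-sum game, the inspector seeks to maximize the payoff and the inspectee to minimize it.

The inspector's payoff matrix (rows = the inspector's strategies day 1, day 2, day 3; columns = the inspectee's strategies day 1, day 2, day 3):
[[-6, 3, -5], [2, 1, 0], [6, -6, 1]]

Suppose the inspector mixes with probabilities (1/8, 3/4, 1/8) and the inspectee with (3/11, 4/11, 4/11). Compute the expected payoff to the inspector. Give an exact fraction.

Against (3/11, 4/11, 4/11), each row's expected payoff is day 1: -26/11; day 2: 10/11; day 3: -2/11.
Taking the (1/8, 3/4, 1/8)-weighted average: (1/8)·(-26/11) + (3/4)·(10/11) + (1/8)·(-2/11) = 4/11.

4/11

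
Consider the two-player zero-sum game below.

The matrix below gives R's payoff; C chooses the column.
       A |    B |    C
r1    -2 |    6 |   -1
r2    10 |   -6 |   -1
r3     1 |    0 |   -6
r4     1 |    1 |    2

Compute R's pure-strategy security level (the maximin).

1

The worst-case payoff for each row is r1: -2, r2: -6, r3: -6, r4: 1.
The best of these is 1.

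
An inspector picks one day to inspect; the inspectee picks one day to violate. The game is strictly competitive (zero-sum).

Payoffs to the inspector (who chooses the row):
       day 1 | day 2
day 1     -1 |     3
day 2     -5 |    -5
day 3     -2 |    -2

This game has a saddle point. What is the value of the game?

-1

Row minima: -1, -5, -2 → the inspector's maximin is -1.
Column maxima: -1, 3 → the inspectee's minimax is -1.
They coincide at (day 1, day 1), so the value is -1.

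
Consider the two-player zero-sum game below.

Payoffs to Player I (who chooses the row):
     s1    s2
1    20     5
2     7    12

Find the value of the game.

Row minima are 5 and 7, so Player I's maximin is 7; column maxima are 20 and 12, so Player II's minimax is 12. These differ, so the equilibrium is in mixed strategies.
Let Player I play 1 with probability p. Player II is indifferent when 20p + 7(1−p) = 5p + 12(1−p), giving p = 1/4.
Let Player II play s1 with probability q. Player I is indifferent when 20q + 5(1−q) = 7q + 12(1−q), giving q = 7/20.
The value is 20·(7/20) + (5)·(13/20) = 41/4.

41/4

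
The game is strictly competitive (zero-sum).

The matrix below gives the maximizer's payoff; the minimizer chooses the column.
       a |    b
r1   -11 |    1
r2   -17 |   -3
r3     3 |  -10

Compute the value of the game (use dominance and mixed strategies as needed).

Row r2 is strictly dominated by row r1, so the maximizer never plays it.
The remaining 2×2 game on (r1, r3) × (a, b) has no saddle point. Let the maximizer play r1 with probability p; indifference gives −11p + 3(1−p) = p − 10(1−p), so p = 13/25.
Similarly the minimizer's optimal q on a is 11/25, and the value is -11·(11/25) + (1)·(14/25) = -107/25.

-107/25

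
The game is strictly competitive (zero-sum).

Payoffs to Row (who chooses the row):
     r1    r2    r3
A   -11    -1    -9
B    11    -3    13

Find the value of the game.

Column r3 is strictly dominated by r1 for Column (it gives Row more in every row).
The remaining 2×2 game on (A, B) × (r1, r2) has no saddle point. Let Row play A with probability p; indifference gives −11p + 11(1−p) = −p − 3(1−p), so p = 7/12.
Similarly Column's optimal q on r1 is 1/12, and the value is -11·(1/12) + (-1)·(11/12) = -11/6.

-11/6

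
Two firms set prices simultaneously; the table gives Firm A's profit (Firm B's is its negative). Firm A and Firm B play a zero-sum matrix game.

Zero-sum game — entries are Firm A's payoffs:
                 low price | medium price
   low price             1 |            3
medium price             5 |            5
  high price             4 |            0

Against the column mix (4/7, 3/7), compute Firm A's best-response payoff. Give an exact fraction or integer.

5

low price: (1)·(4/7) + (3)·(3/7) = 13/7.
medium price: (5)·(4/7) + (5)·(3/7) = 5.
high price: (4)·(4/7) + (0)·(3/7) = 16/7.
The best pure response is medium price with expected payoff 5.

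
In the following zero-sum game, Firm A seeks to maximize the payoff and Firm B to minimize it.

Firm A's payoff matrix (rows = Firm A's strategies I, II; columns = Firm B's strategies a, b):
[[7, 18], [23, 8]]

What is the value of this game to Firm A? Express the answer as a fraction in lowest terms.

179/13

Row minima are 7 and 8, so Firm A's maximin is 8; column maxima are 23 and 18, so Firm B's minimax is 18. These differ, so the equilibrium is in mixed strategies.
Let Firm A play I with probability p. Firm B is indifferent when 7p + 23(1−p) = 18p + 8(1−p), giving p = 15/26.
Let Firm B play a with probability q. Firm A is indifferent when 7q + 18(1−q) = 23q + 8(1−q), giving q = 5/13.
The value is 7·(5/13) + (18)·(8/13) = 179/13.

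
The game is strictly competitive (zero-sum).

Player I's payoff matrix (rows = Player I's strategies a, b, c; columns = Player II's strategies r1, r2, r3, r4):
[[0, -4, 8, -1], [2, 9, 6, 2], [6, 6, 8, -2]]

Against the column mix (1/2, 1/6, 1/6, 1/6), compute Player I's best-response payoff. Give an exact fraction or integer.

5

a: (0)·(1/2) + (-4)·(1/6) + (8)·(1/6) + (-1)·(1/6) = 1/2.
b: (2)·(1/2) + (9)·(1/6) + (6)·(1/6) + (2)·(1/6) = 23/6.
c: (6)·(1/2) + (6)·(1/6) + (8)·(1/6) + (-2)·(1/6) = 5.
The best pure response is c with expected payoff 5.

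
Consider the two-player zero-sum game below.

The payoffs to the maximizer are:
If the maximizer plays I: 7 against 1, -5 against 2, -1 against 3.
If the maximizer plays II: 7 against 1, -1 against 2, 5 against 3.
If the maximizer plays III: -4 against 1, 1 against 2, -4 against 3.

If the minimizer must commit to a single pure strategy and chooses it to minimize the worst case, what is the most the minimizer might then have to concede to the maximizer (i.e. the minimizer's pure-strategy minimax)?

The worst case (largest entry) in each column is 1: 7, 2: 1, 3: 5.
The best (smallest) of these is 1.

1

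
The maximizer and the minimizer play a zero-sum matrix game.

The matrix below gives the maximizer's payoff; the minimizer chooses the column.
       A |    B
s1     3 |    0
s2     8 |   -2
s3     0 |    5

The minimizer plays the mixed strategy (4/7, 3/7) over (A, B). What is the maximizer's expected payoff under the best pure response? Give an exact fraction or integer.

26/7

s1: (3)·(4/7) + (0)·(3/7) = 12/7.
s2: (8)·(4/7) + (-2)·(3/7) = 26/7.
s3: (0)·(4/7) + (5)·(3/7) = 15/7.
The best pure response is s2 with expected payoff 26/7.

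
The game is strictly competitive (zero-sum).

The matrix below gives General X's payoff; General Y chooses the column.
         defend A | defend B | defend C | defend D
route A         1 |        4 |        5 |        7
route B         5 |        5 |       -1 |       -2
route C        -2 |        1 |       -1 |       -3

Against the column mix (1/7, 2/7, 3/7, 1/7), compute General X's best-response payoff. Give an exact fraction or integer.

route A: (1)·(1/7) + (4)·(2/7) + (5)·(3/7) + (7)·(1/7) = 31/7.
route B: (5)·(1/7) + (5)·(2/7) + (-1)·(3/7) + (-2)·(1/7) = 10/7.
route C: (-2)·(1/7) + (1)·(2/7) + (-1)·(3/7) + (-3)·(1/7) = -6/7.
The best pure response is route A with expected payoff 31/7.

31/7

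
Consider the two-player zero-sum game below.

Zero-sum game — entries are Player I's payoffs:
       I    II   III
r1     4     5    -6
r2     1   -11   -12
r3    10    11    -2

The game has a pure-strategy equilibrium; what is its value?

Row minima: -6, -12, -2 → Player I's maximin is -2.
Column maxima: 10, 11, -2 → Player II's minimax is -2.
They coincide at (r3, III), so the value is -2.

-2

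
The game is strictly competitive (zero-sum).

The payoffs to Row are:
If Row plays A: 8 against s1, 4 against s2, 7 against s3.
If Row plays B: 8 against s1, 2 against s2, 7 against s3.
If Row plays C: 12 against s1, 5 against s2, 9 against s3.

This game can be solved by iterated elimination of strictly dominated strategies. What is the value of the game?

Column s3 is strictly dominated by s2 for Column (4<7, 2<7, 5<9); eliminate s3.
Row A is strictly dominated by row C (12>8, 5>4); eliminate A.
Row B is strictly dominated by row C (12>8, 5>2); eliminate B.
Column s1 is strictly dominated by s2 for Column (5<12); eliminate s1.
Only (C, s2) remains, with payoff 5.

5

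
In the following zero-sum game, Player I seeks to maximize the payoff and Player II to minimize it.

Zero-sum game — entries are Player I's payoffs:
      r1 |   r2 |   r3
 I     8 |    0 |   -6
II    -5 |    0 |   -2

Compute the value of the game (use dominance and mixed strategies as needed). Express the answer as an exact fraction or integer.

-46/17

Column r2 is strictly dominated by r3 for Player II (it gives Player I more in every row).
The remaining 2×2 game on (I, II) × (r1, r3) has no saddle point. Let Player I play I with probability p; indifference gives 8p − 5(1−p) = −6p − 2(1−p), so p = 3/17.
Similarly Player II's optimal q on r1 is 4/17, and the value is 8·(4/17) + (-6)·(13/17) = -46/17.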